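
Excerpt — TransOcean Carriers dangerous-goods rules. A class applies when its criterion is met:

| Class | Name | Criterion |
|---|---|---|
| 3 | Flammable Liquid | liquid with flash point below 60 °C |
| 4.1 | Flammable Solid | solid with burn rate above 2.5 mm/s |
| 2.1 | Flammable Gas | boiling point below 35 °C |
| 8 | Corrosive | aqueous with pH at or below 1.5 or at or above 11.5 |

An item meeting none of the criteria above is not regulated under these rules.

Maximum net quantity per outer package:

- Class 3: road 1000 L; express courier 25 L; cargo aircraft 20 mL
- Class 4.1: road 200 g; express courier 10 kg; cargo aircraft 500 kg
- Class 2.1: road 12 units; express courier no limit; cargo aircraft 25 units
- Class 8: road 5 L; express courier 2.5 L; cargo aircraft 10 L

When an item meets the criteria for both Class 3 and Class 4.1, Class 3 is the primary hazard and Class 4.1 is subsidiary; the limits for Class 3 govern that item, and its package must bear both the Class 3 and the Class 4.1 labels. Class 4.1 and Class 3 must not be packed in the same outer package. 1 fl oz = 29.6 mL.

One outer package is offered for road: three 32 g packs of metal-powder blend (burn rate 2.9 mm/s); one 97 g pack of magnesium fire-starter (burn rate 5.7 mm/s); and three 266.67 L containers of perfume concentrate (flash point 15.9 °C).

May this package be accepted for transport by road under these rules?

Metal-powder blend: burn rate 2.9 mm/s > 2.5 mm/s → Class 4.1 (Flammable Solid).
Magnesium fire-starter: burn rate 5.7 mm/s > 2.5 mm/s → Class 4.1 (Flammable Solid).
Flash point 15.9 °C meets the Class 3 criterion (Flammable Liquid), so the perfume concentrate is Class 3.
Class 4.1 net quantity: (three 32 g packs = 96 g) + 97 g = 193 g.
That is within the Class 4.1 road limit of 200 g.
Class 3 quantity: three 266.67 L containers = 800.01 L.
800.01 L is within the road limit of 1000 L for Class 3.
Class 4.1 and Class 3 may not share an outer package.

No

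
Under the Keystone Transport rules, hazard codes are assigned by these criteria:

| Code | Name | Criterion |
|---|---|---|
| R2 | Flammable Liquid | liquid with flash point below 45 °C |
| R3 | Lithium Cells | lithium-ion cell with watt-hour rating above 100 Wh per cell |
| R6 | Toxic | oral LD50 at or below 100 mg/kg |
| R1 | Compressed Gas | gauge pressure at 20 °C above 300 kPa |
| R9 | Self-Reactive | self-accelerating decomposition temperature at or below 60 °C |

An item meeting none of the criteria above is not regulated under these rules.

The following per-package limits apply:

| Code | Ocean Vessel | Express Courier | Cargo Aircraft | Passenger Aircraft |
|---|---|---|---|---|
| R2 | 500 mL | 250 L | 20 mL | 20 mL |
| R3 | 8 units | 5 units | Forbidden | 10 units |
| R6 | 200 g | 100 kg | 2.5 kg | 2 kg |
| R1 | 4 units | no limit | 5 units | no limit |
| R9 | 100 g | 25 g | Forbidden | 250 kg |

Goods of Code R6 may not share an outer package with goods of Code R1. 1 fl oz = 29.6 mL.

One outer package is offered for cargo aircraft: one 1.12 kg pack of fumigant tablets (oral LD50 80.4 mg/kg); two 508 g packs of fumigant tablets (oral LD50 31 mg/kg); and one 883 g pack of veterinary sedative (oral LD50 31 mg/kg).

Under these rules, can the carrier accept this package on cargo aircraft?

No

Fumigant tablets: oral LD50 80.4 mg/kg ≤ 100 mg/kg → Code R6 (Toxic).
The fumigant tablets have oral LD50 31 mg/kg, which is ≤ 100 mg/kg, so they are Code R6 (Toxic).
Oral LD50 31 mg/kg meets the Code R6 criterion (Toxic), so the veterinary sedative is Code R6.
Code R6 net quantity: 1.12 kg + (two 508 g packs = 1.016 kg) + 883 g = 3.019 kg.
3.019 kg > 2.5 kg (cargo aircraft limit, Code R6) — over the limit.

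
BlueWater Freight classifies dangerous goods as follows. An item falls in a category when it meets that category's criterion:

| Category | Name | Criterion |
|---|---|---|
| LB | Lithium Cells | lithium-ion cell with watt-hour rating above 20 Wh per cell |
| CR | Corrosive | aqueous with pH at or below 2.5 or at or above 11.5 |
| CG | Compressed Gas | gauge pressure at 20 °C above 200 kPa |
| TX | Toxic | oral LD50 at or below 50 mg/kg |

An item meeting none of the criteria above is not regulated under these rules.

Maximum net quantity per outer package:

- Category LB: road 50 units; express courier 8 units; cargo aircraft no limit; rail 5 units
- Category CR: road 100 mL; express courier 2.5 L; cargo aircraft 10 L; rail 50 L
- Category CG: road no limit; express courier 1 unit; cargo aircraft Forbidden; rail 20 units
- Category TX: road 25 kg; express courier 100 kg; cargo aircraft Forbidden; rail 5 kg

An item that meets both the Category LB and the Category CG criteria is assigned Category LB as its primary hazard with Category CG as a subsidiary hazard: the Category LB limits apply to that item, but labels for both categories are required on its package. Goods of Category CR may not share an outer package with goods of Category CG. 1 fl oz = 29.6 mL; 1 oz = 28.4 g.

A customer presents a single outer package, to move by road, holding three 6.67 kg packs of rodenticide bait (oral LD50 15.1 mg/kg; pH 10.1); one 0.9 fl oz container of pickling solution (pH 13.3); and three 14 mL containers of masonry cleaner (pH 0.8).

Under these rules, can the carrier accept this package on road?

Yes

Rodenticide bait: oral LD50 15.1 mg/kg ≤ 50 mg/kg → Category TX (Toxic).
Pickling solution: pH 13.3 ≥ 11.5 → Category CR (Corrosive).
With pH 0.8 (≤ 2.5), the masonry cleaner falls in Category CR.
Category CR net quantity: (one 0.9 fl oz container = 26.64 mL) + (three 14 mL containers = 42 mL) = 68.64 mL.
68.64 mL is within the road limit of 100 mL for Category CR.
Category TX quantity: three 6.67 kg packs = 20.01 kg.
That is within the Category TX road limit of 25 kg.
The segregation rule (Category CR with Category CG) does not apply to Category CR with Category TX.
Every hazard category is within its road limit and no segregation rule is violated.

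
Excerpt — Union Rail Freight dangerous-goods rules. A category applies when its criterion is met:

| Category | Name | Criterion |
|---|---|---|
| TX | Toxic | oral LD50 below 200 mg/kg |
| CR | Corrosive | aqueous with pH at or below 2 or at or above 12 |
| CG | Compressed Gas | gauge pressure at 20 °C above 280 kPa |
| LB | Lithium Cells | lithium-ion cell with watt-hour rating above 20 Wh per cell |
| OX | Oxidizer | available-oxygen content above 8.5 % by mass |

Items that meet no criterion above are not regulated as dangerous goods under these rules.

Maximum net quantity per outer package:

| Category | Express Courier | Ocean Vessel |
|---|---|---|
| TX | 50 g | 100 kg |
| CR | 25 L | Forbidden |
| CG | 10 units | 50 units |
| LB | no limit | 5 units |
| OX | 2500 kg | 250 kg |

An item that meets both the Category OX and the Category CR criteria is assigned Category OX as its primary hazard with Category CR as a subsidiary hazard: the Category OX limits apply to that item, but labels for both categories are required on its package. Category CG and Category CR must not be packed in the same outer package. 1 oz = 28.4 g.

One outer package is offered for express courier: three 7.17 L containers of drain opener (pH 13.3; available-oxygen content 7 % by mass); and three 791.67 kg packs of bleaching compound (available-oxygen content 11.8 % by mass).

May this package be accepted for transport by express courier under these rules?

Drain opener: pH 13.3 ≥ 12 → Category CR (Corrosive).
Available-oxygen content 11.8 % by mass meets the Category OX criterion (Oxidizer), so the bleaching compound is Category OX.
Category OX quantity: three 791.67 kg packs = 2375.01 kg.
2375.01 kg is within the express courier limit of 2500 kg for Category OX.
Category CR quantity: three 7.17 L containers = 21.51 L.
21.51 L ≤ 25 L (express courier limit, Category CR) — within limit.
The segregation rule (Category CG with Category CR) does not apply to Category OX with Category CR.
Every hazard category is within its express courier limit and no segregation rule is violated.

Yes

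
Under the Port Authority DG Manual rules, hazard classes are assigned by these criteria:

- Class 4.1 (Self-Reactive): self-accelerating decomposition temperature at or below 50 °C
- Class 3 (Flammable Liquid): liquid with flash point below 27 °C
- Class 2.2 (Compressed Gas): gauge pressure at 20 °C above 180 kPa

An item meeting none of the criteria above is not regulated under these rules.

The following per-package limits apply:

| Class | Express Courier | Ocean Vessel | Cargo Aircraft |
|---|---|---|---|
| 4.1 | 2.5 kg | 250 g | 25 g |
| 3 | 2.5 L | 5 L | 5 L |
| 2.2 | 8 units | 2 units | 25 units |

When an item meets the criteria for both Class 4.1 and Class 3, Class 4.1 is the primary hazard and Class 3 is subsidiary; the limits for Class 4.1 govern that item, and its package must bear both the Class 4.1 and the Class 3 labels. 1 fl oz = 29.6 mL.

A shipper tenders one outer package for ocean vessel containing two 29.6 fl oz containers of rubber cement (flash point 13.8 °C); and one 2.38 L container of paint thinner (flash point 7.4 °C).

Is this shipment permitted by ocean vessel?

Yes

Rubber cement: flash point 13.8 °C < 27 °C → Class 3 (Flammable Liquid).
The paint thinner has flash point 7.4 °C, which is < 27 °C, so it is Class 3 (Flammable Liquid).
Class 3 net quantity: (two 29.6 fl oz containers = 1752.32 mL) + 2.38 L = 4132.32 mL.
4132.32 mL ≤ 5 L (ocean vessel limit, Class 3) — within limit.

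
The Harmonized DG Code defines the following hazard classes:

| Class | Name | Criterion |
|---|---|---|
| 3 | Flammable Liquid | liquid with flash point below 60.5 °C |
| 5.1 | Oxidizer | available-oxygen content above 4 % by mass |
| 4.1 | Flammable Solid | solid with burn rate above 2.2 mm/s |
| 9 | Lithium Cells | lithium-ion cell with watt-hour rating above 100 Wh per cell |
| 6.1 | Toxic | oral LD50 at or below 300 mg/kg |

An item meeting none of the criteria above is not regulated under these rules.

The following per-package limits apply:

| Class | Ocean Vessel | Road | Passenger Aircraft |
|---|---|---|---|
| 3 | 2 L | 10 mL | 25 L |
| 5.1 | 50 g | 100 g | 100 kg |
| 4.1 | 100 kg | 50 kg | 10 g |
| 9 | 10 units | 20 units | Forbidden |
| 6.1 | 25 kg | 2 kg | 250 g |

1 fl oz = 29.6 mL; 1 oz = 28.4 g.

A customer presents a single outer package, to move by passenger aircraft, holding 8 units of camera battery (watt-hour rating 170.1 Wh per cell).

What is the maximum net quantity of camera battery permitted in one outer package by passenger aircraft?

Forbidden

Watt-hour rating 170.1 Wh per cell meets the Class 9 criterion (Lithium Cells), so the camera battery is Class 9.
The passenger aircraft limit for Class 9 is Forbidden.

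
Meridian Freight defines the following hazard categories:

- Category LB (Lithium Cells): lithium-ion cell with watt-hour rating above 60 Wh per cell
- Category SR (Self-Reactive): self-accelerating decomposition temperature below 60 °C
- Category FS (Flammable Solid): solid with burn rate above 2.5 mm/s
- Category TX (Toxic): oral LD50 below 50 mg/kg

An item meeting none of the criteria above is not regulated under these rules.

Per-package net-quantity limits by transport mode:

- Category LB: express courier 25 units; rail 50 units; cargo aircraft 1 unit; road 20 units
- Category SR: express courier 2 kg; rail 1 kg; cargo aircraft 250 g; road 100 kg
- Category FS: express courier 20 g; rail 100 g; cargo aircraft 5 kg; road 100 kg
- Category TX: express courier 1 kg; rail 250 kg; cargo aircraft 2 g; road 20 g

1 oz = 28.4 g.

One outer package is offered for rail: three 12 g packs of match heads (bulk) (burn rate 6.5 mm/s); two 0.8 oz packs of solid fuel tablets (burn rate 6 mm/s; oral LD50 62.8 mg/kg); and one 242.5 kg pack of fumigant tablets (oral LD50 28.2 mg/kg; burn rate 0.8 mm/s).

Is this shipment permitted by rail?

The match heads (bulk) have burn rate 6.5 mm/s, which is > 2.5 mm/s, so they are Category FS (Flammable Solid).
Solid fuel tablets: burn rate 6 mm/s > 2.5 mm/s → Category FS (Flammable Solid).
With oral LD50 28.2 mg/kg (< 50 mg/kg), the fumigant tablets fall in Category TX.
Category FS net quantity: (three 12 g packs = 36 g) + (two 0.8 oz packs = 45.44 g) = 81.44 g.
81.44 g is within the rail limit of 100 g for Category FS.
Category TX quantity: 242.5 kg.
That is within the Category TX rail limit of 250 kg.
Every hazard category is within its rail limit and no segregation rule is violated.

Yes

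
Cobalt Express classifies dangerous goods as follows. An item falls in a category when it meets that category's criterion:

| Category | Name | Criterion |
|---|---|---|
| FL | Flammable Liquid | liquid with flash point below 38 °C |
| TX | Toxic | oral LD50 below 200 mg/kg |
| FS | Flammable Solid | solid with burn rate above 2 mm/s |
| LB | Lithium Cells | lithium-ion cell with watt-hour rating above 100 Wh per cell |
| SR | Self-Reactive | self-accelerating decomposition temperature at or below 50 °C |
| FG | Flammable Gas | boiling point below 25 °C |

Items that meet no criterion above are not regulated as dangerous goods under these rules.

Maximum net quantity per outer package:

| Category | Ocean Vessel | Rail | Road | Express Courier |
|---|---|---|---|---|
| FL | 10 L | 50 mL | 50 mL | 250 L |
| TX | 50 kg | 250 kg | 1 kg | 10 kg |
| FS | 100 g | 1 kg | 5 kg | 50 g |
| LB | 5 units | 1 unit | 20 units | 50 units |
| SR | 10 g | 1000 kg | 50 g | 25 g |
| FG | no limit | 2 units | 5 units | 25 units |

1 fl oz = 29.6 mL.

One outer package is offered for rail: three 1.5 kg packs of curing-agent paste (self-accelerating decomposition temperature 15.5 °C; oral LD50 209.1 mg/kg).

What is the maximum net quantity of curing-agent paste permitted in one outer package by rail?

1000 kg

The curing-agent paste has self-accelerating decomposition temperature 15.5 °C, which is ≤ 50 °C, so it is Category SR (Self-Reactive).
The rail limit for Category SR is 1000 kg.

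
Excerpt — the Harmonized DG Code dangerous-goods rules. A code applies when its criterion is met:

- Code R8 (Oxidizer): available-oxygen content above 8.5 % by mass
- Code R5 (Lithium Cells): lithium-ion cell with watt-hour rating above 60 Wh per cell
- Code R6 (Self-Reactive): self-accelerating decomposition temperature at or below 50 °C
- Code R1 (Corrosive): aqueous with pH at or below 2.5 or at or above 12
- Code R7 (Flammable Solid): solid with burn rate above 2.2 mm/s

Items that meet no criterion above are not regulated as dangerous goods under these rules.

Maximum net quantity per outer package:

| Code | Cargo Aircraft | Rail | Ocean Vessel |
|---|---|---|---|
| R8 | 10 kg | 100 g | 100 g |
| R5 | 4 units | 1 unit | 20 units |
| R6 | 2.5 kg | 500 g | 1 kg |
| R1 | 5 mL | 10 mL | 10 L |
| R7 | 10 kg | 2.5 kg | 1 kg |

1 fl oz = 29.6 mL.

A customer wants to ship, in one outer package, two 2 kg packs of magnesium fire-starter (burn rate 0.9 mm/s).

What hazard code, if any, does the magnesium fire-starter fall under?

burn rate 0.9 mm/s is not above 2.2 mm/s, so Code R7 does not apply.
No criterion is met, so the item is not regulated.

Not regulated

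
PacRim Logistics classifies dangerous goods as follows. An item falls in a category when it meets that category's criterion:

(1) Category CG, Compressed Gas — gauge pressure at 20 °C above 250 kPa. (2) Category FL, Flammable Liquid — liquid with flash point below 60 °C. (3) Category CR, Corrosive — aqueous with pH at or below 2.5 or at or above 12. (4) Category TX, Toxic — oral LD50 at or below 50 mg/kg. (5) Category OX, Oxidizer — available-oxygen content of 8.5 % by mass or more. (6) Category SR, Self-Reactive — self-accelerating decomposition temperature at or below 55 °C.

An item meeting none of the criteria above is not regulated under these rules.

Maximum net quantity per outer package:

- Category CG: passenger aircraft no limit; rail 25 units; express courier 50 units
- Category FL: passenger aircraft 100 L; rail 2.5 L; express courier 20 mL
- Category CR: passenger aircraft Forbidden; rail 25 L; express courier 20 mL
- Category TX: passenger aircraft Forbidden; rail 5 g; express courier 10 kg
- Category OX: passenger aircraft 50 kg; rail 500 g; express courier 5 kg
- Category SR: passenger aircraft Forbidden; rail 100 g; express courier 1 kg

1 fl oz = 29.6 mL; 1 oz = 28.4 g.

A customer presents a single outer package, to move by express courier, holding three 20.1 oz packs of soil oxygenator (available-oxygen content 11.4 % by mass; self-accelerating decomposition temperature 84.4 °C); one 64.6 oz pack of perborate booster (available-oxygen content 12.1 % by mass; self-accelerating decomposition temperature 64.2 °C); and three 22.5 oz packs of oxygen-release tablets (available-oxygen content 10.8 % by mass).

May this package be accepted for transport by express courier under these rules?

No

Available-oxygen content 11.4 % by mass meets the Category OX criterion (Oxidizer), so the soil oxygenator is Category OX.
With available-oxygen content 12.1 % by mass (≥ 8.5 % by mass), the perborate booster falls in Category OX.
The oxygen-release tablets have available-oxygen content 10.8 % by mass, which is ≥ 8.5 % by mass, so they are Category OX (Oxidizer).
Category OX net quantity: (three 20.1 oz packs = 1712.52 g) + (one 64.6 oz pack = 1834.64 g) + (three 22.5 oz packs = 1.917 kg) = 5464.16 g.
5464.16 g > 5 kg (express courier limit, Category OX) — over the limit.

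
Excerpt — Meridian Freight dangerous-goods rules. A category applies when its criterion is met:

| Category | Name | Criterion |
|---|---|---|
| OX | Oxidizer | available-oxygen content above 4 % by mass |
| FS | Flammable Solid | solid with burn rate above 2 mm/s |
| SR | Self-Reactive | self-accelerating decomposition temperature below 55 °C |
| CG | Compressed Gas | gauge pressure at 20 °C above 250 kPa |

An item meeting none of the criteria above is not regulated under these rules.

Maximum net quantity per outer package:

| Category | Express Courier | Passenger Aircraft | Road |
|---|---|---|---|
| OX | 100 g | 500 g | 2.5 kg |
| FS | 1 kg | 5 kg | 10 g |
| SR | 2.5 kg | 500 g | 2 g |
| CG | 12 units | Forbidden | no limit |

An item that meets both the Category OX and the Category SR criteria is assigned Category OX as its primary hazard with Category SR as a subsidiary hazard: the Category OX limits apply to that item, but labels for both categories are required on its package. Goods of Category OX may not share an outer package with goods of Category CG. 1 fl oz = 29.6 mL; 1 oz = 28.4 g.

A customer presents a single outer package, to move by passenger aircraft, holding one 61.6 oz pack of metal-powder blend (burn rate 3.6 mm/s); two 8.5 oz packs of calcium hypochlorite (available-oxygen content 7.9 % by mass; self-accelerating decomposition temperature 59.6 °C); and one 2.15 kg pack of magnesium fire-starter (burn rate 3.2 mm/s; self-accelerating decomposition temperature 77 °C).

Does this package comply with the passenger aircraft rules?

Yes

The metal-powder blend has burn rate 3.6 mm/s, which is > 2 mm/s, so it is Category FS (Flammable Solid).
Calcium hypochlorite: available-oxygen content 7.9 % by mass > 4 % by mass → Category OX (Oxidizer).
With burn rate 3.2 mm/s (> 2 mm/s), the magnesium fire-starter falls in Category FS.
Total Category FS: (one 61.6 oz pack = 1749.44 g) + 2.15 kg = 3899.44 g.
3899.44 g is within the passenger aircraft limit of 5 kg for Category FS.
Category OX quantity: two 8.5 oz packs = 482.8 g.
That is within the Category OX passenger aircraft limit of 500 g.
The segregation rule (Category OX with Category CG) does not apply to Category FS with Category OX.
Every hazard category is within its passenger aircraft limit and no segregation rule is violated.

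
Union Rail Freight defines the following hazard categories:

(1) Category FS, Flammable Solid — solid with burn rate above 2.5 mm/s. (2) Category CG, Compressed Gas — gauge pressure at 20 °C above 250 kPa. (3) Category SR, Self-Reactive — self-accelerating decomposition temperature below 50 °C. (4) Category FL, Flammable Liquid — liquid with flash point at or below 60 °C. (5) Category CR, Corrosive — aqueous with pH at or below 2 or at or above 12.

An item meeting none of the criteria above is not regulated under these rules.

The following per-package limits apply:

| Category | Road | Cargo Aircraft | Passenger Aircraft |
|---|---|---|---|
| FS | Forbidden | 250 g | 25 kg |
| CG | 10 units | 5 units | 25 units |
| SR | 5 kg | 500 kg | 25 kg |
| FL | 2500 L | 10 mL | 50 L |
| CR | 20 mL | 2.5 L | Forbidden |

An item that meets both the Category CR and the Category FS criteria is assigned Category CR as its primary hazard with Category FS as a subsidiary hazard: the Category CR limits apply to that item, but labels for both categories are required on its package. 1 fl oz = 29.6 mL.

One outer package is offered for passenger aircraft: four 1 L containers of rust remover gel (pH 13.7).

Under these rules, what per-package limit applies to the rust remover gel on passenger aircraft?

The rust remover gel has pH 13.7, which is ≥ 12, so it is Category CR (Corrosive).
The passenger aircraft limit for Category CR is Forbidden.

Forbidden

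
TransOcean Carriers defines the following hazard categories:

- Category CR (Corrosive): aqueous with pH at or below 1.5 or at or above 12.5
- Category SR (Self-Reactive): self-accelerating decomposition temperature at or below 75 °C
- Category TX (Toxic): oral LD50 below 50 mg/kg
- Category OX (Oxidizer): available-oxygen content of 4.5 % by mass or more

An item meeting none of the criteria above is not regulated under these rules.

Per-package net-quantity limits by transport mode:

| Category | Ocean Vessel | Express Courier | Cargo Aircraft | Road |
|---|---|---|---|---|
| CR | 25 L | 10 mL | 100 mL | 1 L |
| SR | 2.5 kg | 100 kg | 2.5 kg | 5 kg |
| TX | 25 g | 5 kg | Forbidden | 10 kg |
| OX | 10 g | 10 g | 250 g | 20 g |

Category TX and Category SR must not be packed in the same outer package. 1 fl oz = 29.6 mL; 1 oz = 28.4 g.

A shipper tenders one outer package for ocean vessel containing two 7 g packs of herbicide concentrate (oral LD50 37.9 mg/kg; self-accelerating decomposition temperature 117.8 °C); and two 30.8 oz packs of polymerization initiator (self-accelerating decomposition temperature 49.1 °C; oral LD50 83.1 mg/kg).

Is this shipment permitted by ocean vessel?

No

Oral LD50 37.9 mg/kg meets the Category TX criterion (Toxic), so the herbicide concentrate is Category TX.
With self-accelerating decomposition temperature 49.1 °C (≤ 75 °C), the polymerization initiator falls in Category SR.
Category TX quantity: two 7 g packs = 14 g.
14 g ≤ 25 g (ocean vessel limit, Category TX) — within limit.
Category SR quantity: two 30.8 oz packs = 1749.44 g.
1749.44 g ≤ 2.5 kg (ocean vessel limit, Category SR) — within limit.
Category TX and Category SR may not share an outer package.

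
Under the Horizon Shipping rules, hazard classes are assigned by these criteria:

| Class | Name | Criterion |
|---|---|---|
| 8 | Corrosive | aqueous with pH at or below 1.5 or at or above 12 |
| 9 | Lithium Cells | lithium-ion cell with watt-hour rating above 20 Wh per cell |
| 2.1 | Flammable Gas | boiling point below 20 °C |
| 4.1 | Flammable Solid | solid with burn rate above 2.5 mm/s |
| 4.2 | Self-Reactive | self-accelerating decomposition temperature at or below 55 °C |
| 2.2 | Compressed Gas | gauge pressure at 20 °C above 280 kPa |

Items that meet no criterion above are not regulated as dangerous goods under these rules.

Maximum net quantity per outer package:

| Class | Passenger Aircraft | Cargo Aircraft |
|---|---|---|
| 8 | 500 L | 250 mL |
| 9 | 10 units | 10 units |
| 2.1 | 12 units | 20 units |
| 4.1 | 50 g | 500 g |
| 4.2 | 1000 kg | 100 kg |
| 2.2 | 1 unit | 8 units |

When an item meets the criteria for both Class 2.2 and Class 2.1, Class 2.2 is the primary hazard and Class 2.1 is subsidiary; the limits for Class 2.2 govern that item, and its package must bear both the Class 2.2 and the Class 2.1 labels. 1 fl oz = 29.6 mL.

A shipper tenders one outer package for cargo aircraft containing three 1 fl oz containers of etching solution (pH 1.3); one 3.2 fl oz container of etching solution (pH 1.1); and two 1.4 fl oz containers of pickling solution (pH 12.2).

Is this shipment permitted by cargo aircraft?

No

The etching solution has pH 1.3, which is ≤ 1.5, so it is Class 8 (Corrosive).
pH 1.1 meets the Class 8 criterion (Corrosive), so the etching solution is Class 8.
Pickling solution: pH 12.2 ≥ 12 → Class 8 (Corrosive).
Total Class 8: (three 1 fl oz containers = 88.8 mL) + (one 3.2 fl oz container = 94.72 mL) + (two 1.4 fl oz containers = 82.88 mL) = 266.4 mL.
That exceeds the Class 8 cargo aircraft limit of 250 mL.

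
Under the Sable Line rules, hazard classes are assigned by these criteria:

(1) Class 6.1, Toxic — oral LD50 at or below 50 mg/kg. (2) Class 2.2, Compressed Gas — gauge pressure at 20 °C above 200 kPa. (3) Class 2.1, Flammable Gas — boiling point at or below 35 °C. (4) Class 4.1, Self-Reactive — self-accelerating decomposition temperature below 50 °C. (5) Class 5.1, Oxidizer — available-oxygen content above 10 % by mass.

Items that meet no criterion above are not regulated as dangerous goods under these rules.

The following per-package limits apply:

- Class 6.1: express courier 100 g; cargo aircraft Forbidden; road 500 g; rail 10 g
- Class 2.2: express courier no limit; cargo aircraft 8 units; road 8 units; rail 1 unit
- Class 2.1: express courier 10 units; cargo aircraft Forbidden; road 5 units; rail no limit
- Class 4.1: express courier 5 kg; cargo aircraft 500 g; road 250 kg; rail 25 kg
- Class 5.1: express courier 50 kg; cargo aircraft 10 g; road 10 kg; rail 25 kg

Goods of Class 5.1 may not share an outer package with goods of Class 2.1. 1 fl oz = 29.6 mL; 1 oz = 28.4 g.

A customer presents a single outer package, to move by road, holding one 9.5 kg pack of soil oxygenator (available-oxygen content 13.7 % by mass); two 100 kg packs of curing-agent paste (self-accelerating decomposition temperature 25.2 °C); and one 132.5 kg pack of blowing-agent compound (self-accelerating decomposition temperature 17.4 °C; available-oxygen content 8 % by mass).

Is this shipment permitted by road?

Soil oxygenator: available-oxygen content 13.7 % by mass > 10 % by mass → Class 5.1 (Oxidizer).
Self-accelerating decomposition temperature 25.2 °C meets the Class 4.1 criterion (Self-Reactive), so the curing-agent paste is Class 4.1.
Blowing-agent compound: self-accelerating decomposition temperature 17.4 °C < 50 °C → Class 4.1 (Self-Reactive).
Class 4.1 net quantity: (two 100 kg packs = 200 kg) + 132.5 kg = 332.5 kg.
332.5 kg > 250 kg (road limit, Class 4.1) — over the limit.
Class 5.1 quantity: 9.5 kg.
9.5 kg is within the road limit of 10 kg for Class 5.1.
The segregation rule (Class 5.1 with Class 2.1) does not apply to Class 4.1 with Class 5.1.

No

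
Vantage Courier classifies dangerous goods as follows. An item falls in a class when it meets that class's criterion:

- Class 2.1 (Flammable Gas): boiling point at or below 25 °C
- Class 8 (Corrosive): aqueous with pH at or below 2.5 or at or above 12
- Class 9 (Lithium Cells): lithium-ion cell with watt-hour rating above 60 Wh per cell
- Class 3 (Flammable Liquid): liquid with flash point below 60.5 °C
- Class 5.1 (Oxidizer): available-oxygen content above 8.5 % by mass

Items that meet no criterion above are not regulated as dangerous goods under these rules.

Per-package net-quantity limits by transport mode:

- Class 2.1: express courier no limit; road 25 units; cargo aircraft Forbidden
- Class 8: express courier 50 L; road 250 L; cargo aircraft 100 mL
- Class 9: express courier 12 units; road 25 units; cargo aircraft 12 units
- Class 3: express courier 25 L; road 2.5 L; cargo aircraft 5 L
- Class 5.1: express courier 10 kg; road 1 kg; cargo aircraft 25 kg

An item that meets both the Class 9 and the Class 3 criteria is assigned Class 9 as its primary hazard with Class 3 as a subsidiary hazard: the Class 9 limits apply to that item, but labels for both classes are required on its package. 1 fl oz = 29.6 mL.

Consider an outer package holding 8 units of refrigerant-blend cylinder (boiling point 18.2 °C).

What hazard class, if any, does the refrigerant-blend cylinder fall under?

Class 2.1

Boiling point 18.2 °C meets the Class 2.1 criterion (Flammable Gas), so the refrigerant-blend cylinder is Class 2.1.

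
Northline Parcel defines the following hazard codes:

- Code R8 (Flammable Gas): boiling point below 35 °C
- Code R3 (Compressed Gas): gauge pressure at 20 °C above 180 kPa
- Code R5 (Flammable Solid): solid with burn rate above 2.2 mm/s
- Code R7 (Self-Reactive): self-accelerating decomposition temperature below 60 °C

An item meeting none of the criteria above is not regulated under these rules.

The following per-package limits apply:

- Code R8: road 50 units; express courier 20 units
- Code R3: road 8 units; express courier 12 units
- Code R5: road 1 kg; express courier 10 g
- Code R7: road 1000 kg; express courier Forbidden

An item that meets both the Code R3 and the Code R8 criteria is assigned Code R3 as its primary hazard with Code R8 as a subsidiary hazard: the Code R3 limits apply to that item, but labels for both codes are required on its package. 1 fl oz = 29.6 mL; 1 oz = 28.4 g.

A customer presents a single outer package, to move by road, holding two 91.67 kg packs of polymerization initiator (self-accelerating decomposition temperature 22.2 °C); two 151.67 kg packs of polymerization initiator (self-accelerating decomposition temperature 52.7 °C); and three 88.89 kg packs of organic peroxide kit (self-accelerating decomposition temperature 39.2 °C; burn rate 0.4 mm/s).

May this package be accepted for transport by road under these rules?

Yes

The polymerization initiator has self-accelerating decomposition temperature 22.2 °C, which is < 60 °C, so it is Code R7 (Self-Reactive).
Polymerization initiator: self-accelerating decomposition temperature 52.7 °C < 60 °C → Code R7 (Self-Reactive).
The organic peroxide kit has self-accelerating decomposition temperature 39.2 °C, which is < 60 °C, so it is Code R7 (Self-Reactive).
Code R7 net quantity: (two 91.67 kg packs = 183.34 kg) + (two 151.67 kg packs = 303.34 kg) + (three 88.89 kg packs = 266.67 kg) = 753.35 kg.
753.35 kg ≤ 1000 kg (road limit, Code R7) — within limit.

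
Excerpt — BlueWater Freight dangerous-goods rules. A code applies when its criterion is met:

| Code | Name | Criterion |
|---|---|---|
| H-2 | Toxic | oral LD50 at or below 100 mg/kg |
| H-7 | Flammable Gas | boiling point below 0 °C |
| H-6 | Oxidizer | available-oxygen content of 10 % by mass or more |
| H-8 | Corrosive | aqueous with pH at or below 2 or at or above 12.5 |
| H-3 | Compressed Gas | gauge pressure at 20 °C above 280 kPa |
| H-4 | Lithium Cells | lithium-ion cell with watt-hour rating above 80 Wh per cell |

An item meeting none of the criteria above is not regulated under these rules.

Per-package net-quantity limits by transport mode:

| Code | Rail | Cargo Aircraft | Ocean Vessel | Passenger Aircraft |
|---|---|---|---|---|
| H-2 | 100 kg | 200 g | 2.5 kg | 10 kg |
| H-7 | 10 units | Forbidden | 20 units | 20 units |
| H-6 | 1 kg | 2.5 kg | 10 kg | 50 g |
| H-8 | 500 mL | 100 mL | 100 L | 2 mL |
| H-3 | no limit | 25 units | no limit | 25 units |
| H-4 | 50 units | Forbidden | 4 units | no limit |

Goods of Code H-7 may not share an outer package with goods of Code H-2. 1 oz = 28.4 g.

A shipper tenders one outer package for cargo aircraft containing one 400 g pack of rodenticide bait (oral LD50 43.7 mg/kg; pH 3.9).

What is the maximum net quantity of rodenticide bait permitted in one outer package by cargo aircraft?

200 g

With oral LD50 43.7 mg/kg (≤ 100 mg/kg), the rodenticide bait falls in Code H-2.
The cargo aircraft limit for Code H-2 is 200 g.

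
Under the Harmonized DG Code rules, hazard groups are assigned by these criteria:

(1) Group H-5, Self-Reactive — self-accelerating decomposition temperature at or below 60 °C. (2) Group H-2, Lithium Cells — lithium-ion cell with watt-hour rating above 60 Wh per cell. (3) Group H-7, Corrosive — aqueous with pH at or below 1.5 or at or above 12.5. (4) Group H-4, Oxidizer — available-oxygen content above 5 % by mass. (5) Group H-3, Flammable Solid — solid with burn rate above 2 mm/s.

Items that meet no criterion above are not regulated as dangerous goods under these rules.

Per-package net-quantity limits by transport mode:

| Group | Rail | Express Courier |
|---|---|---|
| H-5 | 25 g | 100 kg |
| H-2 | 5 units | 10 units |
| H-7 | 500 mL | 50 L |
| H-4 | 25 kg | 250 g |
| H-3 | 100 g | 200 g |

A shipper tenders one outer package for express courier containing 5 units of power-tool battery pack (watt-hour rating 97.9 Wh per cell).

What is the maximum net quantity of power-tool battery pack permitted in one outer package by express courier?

10 units

Power-tool battery pack: watt-hour rating 97.9 Wh per cell > 60 Wh per cell → Group H-2 (Lithium Cells).
The express courier limit for Group H-2 is 10 units.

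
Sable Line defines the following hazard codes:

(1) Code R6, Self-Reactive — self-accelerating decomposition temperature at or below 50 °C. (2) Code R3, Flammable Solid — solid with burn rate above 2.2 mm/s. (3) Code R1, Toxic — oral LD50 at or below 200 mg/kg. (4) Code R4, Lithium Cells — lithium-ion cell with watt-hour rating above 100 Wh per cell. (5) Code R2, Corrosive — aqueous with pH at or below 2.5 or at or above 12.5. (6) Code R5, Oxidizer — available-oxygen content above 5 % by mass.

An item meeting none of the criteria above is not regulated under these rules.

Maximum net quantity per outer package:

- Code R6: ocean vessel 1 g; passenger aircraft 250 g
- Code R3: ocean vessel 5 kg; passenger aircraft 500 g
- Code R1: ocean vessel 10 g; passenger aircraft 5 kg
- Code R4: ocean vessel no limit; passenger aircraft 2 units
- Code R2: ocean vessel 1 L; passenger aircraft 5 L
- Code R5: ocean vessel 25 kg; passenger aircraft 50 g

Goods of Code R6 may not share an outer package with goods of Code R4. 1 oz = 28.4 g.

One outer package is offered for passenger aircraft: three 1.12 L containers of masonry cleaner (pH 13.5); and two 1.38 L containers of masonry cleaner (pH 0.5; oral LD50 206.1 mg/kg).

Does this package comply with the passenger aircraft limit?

No

pH 13.5 meets the Code R2 criterion (Corrosive), so the masonry cleaner is Code R2.
The masonry cleaner has pH 0.5, which is ≤ 2.5, so it is Code R2 (Corrosive).
Code R2 net quantity: (three 1.12 L containers = 3.36 L) + (two 1.38 L containers = 2.76 L) = 6.12 L.
6.12 L exceeds the passenger aircraft limit of 5 L for Code R2.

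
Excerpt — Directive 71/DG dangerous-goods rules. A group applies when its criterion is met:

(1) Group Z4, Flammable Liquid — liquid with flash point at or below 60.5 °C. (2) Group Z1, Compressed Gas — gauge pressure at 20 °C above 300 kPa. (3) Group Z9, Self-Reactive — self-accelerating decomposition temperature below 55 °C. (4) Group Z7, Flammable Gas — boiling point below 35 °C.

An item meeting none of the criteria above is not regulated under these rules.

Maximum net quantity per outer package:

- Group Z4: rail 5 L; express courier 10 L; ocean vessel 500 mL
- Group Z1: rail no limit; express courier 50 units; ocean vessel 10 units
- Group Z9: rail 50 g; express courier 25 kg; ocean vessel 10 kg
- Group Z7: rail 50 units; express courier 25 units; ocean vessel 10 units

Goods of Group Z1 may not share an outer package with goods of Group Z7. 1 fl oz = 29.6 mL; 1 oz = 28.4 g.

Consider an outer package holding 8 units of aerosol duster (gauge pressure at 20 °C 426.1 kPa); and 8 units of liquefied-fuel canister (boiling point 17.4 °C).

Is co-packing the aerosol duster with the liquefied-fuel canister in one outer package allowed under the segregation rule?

Aerosol duster: gauge pressure at 20 °C 426.1 kPa > 300 kPa → Group Z1 (Compressed Gas).
Boiling point 17.4 °C meets the Group Z7 criterion (Flammable Gas), so the liquefied-fuel canister is Group Z7.
Group Z1 and Group Z7 may not share an outer package.

No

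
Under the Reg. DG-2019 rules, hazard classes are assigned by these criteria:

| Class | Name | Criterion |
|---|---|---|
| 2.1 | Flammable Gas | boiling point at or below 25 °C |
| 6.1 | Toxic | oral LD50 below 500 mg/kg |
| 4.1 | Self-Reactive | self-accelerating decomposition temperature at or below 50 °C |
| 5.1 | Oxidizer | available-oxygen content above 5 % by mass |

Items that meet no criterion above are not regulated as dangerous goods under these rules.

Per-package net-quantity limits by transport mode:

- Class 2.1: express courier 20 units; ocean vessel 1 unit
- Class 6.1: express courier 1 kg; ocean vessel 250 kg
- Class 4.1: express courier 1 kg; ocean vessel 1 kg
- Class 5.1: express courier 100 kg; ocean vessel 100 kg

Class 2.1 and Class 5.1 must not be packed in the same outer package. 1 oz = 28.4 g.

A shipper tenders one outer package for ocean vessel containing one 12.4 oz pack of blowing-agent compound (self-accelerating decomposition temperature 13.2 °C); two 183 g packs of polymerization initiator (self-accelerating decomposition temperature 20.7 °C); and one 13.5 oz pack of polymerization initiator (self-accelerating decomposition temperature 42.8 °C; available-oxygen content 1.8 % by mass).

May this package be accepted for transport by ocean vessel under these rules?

No

With self-accelerating decomposition temperature 13.2 °C (≤ 50 °C), the blowing-agent compound falls in Class 4.1.
Self-accelerating decomposition temperature 20.7 °C meets the Class 4.1 criterion (Self-Reactive), so the polymerization initiator is Class 4.1.
Polymerization initiator: self-accelerating decomposition temperature 42.8 °C ≤ 50 °C → Class 4.1 (Self-Reactive).
Class 4.1 net quantity: (one 12.4 oz pack = 352.16 g) + (two 183 g packs = 366 g) + (one 13.5 oz pack = 383.4 g) = 1101.56 g.
That exceeds the Class 4.1 ocean vessel limit of 1 kg.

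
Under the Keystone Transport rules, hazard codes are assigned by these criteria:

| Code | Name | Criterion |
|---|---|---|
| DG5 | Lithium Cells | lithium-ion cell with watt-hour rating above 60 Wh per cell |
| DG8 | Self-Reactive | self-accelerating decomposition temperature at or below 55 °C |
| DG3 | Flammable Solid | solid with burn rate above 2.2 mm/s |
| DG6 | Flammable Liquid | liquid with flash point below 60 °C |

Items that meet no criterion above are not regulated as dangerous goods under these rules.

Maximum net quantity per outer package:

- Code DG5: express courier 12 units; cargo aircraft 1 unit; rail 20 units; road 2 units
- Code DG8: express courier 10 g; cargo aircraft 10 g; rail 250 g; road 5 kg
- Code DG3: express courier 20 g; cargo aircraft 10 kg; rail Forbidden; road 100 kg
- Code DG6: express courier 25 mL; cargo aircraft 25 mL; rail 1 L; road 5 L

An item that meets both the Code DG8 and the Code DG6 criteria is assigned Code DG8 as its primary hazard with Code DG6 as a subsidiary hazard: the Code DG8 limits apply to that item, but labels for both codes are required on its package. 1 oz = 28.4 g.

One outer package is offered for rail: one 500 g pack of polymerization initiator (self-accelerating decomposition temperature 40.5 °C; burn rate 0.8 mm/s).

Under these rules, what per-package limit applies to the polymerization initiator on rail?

Self-accelerating decomposition temperature 40.5 °C meets the Code DG8 criterion (Self-Reactive), so the polymerization initiator is Code DG8.
The rail limit for Code DG8 is 250 g.

250 g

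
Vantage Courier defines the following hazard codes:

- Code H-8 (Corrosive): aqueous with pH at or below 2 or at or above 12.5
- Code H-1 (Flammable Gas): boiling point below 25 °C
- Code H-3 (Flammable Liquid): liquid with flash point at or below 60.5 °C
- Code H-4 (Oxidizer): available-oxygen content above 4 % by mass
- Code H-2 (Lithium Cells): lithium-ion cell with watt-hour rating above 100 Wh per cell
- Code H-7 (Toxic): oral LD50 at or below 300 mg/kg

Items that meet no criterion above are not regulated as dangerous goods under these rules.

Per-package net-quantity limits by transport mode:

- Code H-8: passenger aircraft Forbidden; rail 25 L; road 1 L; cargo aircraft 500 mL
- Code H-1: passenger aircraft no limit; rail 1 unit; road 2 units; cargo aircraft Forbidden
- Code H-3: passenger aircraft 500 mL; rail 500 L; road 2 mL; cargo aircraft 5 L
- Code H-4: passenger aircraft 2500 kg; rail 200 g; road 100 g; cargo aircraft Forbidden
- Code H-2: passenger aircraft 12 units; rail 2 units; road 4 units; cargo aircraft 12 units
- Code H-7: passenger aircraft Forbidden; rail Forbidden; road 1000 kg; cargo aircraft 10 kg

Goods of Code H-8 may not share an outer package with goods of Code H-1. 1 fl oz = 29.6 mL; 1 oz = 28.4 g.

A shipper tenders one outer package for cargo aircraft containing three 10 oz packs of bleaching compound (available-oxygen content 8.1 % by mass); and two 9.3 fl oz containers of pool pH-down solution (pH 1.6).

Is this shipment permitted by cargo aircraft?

Bleaching compound: available-oxygen content 8.1 % by mass > 4 % by mass → Code H-4 (Oxidizer).
Pool pH-down solution: pH 1.6 ≤ 2 → Code H-8 (Corrosive).
Code H-4 quantity: three 10 oz packs = 852 g.
Code H-4 is Forbidden by cargo aircraft.
Code H-8 quantity: two 9.3 fl oz containers = 550.56 mL.
550.56 mL exceeds the cargo aircraft limit of 500 mL for Code H-8.
The segregation rule (Code H-8 with Code H-1) does not apply to Code H-4 with Code H-8.

No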